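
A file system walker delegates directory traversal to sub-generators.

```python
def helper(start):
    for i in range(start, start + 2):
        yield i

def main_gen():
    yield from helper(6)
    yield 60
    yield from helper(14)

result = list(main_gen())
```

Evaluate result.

Step 1: main_gen() delegates to helper(6):
  yield 6
  yield 7
Step 2: yield 60
Step 3: Delegates to helper(14):
  yield 14
  yield 15
Therefore result = [6, 7, 60, 14, 15].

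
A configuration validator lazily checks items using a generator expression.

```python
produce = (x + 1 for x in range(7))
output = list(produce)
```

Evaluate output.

Step 1: For each x in range(7), compute x+1:
  x=0: 0+1 = 1
  x=1: 1+1 = 2
  x=2: 2+1 = 3
  x=3: 3+1 = 4
  x=4: 4+1 = 5
  x=5: 5+1 = 6
  x=6: 6+1 = 7
Therefore output = [1, 2, 3, 4, 5, 6, 7].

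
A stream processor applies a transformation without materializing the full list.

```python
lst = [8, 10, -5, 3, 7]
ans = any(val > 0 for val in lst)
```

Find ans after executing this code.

Step 1: Check val > 0 for each element in [8, 10, -5, 3, 7]:
  8 > 0: True
  10 > 0: True
  -5 > 0: False
  3 > 0: True
  7 > 0: True
Step 2: any() returns True.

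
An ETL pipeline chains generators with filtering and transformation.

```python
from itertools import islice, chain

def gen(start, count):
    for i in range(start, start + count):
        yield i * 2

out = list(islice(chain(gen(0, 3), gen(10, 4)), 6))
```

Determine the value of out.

Step 1: gen(0, 3) yields [0, 2, 4].
Step 2: gen(10, 4) yields [20, 22, 24, 26].
Step 3: chain concatenates: [0, 2, 4, 20, 22, 24, 26].
Step 4: islice takes first 6: [0, 2, 4, 20, 22, 24].
Therefore out = [0, 2, 4, 20, 22, 24].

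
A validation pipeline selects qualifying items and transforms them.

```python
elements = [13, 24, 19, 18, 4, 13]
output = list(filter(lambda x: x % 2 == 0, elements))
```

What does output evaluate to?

Step 1: Filter elements divisible by 2:
  13 % 2 = 1: removed
  24 % 2 = 0: kept
  19 % 2 = 1: removed
  18 % 2 = 0: kept
  4 % 2 = 0: kept
  13 % 2 = 1: removed
Therefore output = [24, 18, 4].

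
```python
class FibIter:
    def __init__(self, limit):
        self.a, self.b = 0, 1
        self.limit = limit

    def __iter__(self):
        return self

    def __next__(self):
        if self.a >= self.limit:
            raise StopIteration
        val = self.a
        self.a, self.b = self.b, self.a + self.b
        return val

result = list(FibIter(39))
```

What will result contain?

Step 1: Fibonacci-like sequence (a=0, b=1) until >= 39:
  Yield 0, then a,b = 1,1
  Yield 1, then a,b = 1,2
  Yield 1, then a,b = 2,3
  Yield 2, then a,b = 3,5
  Yield 3, then a,b = 5,8
  Yield 5, then a,b = 8,13
  Yield 8, then a,b = 13,21
  Yield 13, then a,b = 21,34
  Yield 21, then a,b = 34,55
  Yield 34, then a,b = 55,89
Step 2: 55 >= 39, stop.
Therefore result = [0, 1, 1, 2, 3, 5, 8, 13, 21, 34].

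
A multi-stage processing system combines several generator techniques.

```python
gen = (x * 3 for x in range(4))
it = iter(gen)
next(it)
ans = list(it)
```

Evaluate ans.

Step 1: Generator produces [0, 3, 6, 9].
Step 2: next(it) consumes first element (0).
Step 3: list(it) collects remaining: [3, 6, 9].
Therefore ans = [3, 6, 9].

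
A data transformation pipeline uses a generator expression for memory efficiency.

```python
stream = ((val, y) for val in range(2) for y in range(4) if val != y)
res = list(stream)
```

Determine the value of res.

Step 1: Nested generator over range(2) x range(4) where val != y:
  (0, 0): excluded (val == y)
  (0, 1): included
  (0, 2): included
  (0, 3): included
  (1, 0): included
  (1, 1): excluded (val == y)
  (1, 2): included
  (1, 3): included
Therefore res = [(0, 1), (0, 2), (0, 3), (1, 0), (1, 2), (1, 3)].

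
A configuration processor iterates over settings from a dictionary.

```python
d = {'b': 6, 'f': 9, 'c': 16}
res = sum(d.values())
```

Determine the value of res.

Step 1: d.values() = [6, 9, 16].
Step 2: sum = 31.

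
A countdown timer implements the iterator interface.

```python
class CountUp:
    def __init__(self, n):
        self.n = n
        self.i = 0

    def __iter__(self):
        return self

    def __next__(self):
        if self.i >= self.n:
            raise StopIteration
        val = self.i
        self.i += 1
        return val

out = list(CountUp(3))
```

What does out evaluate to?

Step 1: CountUp(3) creates an iterator counting 0 to 2.
Step 2: list() consumes all values: [0, 1, 2].
Therefore out = [0, 1, 2].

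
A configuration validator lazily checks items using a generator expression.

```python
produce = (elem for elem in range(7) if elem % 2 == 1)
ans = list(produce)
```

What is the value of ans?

Step 1: Filter range(7) keeping only odd values:
  elem=0: even, excluded
  elem=1: odd, included
  elem=2: even, excluded
  elem=3: odd, included
  elem=4: even, excluded
  elem=5: odd, included
  elem=6: even, excluded
Therefore ans = [1, 3, 5].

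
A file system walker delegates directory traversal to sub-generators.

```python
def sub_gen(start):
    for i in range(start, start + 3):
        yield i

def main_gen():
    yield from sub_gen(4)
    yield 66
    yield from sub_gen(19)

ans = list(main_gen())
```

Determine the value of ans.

Step 1: main_gen() delegates to sub_gen(4):
  yield 4
  yield 5
  yield 6
Step 2: yield 66
Step 3: Delegates to sub_gen(19):
  yield 19
  yield 20
  yield 21
Therefore ans = [4, 5, 6, 66, 19, 20, 21].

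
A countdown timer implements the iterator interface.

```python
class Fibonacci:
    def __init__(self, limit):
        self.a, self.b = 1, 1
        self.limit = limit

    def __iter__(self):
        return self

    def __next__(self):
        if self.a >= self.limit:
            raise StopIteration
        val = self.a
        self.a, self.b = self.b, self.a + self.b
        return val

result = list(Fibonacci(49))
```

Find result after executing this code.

Step 1: Fibonacci-like sequence (a=1, b=1) until >= 49:
  Yield 1, then a,b = 1,2
  Yield 1, then a,b = 2,3
  Yield 2, then a,b = 3,5
  Yield 3, then a,b = 5,8
  Yield 5, then a,b = 8,13
  Yield 8, then a,b = 13,21
  Yield 13, then a,b = 21,34
  Yield 21, then a,b = 34,55
  Yield 34, then a,b = 55,89
Step 2: 55 >= 49, stop.
Therefore result = [1, 1, 2, 3, 5, 8, 13, 21, 34].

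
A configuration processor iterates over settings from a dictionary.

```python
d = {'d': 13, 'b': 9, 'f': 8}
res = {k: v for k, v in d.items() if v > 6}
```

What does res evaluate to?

Step 1: Filter items where value > 6:
  'd': 13 > 6: kept
  'b': 9 > 6: kept
  'f': 8 > 6: kept
Therefore res = {'d': 13, 'b': 9, 'f': 8}.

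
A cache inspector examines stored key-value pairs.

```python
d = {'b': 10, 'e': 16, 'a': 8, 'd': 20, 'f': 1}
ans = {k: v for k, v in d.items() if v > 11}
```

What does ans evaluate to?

Step 1: Filter items where value > 11:
  'b': 10 <= 11: removed
  'e': 16 > 11: kept
  'a': 8 <= 11: removed
  'd': 20 > 11: kept
  'f': 1 <= 11: removed
Therefore ans = {'e': 16, 'd': 20}.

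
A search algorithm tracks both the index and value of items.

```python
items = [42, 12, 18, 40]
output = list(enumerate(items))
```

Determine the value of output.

Step 1: enumerate pairs each element with its index:
  (0, 42)
  (1, 12)
  (2, 18)
  (3, 40)
Therefore output = [(0, 42), (1, 12), (2, 18), (3, 40)].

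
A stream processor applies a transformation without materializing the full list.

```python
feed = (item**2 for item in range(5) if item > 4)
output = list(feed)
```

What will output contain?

Step 1: For range(5), keep item > 4, then square:
  item=0: 0 <= 4, excluded
  item=1: 1 <= 4, excluded
  item=2: 2 <= 4, excluded
  item=3: 3 <= 4, excluded
  item=4: 4 <= 4, excluded
Therefore output = [].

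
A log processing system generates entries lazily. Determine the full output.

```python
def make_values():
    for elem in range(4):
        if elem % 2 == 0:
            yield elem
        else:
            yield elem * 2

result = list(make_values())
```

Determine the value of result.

Step 1: For each elem in range(4), yield elem if even, else elem*2:
  elem=0 (even): yield 0
  elem=1 (odd): yield 1*2 = 2
  elem=2 (even): yield 2
  elem=3 (odd): yield 3*2 = 6
Therefore result = [0, 2, 2, 6].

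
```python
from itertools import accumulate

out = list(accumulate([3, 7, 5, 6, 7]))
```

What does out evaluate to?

Step 1: accumulate computes running sums:
  + 3 = 3
  + 7 = 10
  + 5 = 15
  + 6 = 21
  + 7 = 28
Therefore out = [3, 10, 15, 21, 28].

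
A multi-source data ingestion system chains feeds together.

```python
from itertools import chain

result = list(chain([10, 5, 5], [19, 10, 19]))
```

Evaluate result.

Step 1: chain() concatenates iterables: [10, 5, 5] + [19, 10, 19].
Therefore result = [10, 5, 5, 19, 10, 19].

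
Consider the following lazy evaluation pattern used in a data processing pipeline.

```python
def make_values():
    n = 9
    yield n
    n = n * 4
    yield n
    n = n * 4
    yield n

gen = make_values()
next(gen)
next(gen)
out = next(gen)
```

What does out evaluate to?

Step 1: Trace through generator execution:
  Yield 1: n starts at 9, yield 9
  Yield 2: n = 9 * 4 = 36, yield 36
  Yield 3: n = 36 * 4 = 144, yield 144
Step 2: First next() gets 9, second next() gets the second value, third next() yields 144.
Therefore out = 144.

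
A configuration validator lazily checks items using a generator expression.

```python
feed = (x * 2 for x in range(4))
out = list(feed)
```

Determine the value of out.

Step 1: For each x in range(4), compute x*2:
  x=0: 0*2 = 0
  x=1: 1*2 = 2
  x=2: 2*2 = 4
  x=3: 3*2 = 6
Therefore out = [0, 2, 4, 6].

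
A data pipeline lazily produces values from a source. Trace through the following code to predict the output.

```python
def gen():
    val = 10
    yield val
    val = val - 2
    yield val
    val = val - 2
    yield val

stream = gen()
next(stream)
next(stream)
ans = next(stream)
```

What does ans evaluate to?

Step 1: Trace through generator execution:
  Yield 1: val starts at 10, yield 10
  Yield 2: val = 10 - 2 = 8, yield 8
  Yield 3: val = 8 - 2 = 6, yield 6
Step 2: First next() gets 10, second next() gets the second value, third next() yields 6.
Therefore ans = 6.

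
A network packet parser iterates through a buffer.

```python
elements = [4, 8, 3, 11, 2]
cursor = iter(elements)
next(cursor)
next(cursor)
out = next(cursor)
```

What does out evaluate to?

Step 1: Create iterator over [4, 8, 3, 11, 2].
Step 2: next() consumes 4.
Step 3: next() consumes 8.
Step 4: next() returns 3.
Therefore out = 3.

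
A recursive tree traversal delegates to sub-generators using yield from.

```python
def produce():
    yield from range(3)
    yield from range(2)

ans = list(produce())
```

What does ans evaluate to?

Step 1: Trace yields in order:
  yield 0
  yield 1
  yield 2
  yield 0
  yield 1
Therefore ans = [0, 1, 2, 0, 1].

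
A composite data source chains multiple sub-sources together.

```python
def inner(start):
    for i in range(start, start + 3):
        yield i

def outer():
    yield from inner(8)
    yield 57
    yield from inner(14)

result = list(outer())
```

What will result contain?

Step 1: outer() delegates to inner(8):
  yield 8
  yield 9
  yield 10
Step 2: yield 57
Step 3: Delegates to inner(14):
  yield 14
  yield 15
  yield 16
Therefore result = [8, 9, 10, 57, 14, 15, 16].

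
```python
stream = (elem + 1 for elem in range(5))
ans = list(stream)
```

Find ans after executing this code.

Step 1: For each elem in range(5), compute elem+1:
  elem=0: 0+1 = 1
  elem=1: 1+1 = 2
  elem=2: 2+1 = 3
  elem=3: 3+1 = 4
  elem=4: 4+1 = 5
Therefore ans = [1, 2, 3, 4, 5].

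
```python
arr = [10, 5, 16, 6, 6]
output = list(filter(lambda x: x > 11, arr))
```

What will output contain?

Step 1: Filter elements > 11:
  10: removed
  5: removed
  16: kept
  6: removed
  6: removed
Therefore output = [16].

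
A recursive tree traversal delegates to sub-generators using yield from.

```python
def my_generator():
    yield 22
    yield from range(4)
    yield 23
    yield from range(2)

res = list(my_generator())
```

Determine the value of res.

Step 1: Trace yields in order:
  yield 22
  yield 0
  yield 1
  yield 2
  yield 3
  yield 23
  yield 0
  yield 1
Therefore res = [22, 0, 1, 2, 3, 23, 0, 1].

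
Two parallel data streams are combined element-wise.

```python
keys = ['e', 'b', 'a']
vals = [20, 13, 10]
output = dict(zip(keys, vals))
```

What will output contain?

Step 1: zip pairs keys with values:
  'e' -> 20
  'b' -> 13
  'a' -> 10
Therefore output = {'e': 20, 'b': 13, 'a': 10}.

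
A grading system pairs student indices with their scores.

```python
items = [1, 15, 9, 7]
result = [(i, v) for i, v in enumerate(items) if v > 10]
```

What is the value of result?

Step 1: Filter enumerate([1, 15, 9, 7]) keeping v > 10:
  (0, 1): 1 <= 10, excluded
  (1, 15): 15 > 10, included
  (2, 9): 9 <= 10, excluded
  (3, 7): 7 <= 10, excluded
Therefore result = [(1, 15)].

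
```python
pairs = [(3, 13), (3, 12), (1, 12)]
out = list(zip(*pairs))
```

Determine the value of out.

Step 1: zip(*pairs) transposes: unzips [(3, 13), (3, 12), (1, 12)] into separate sequences.
Step 2: First elements: (3, 3, 1), second elements: (13, 12, 12).
Therefore out = [(3, 3, 1), (13, 12, 12)].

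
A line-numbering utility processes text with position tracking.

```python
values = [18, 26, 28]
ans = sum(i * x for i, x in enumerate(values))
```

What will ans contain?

Step 1: Compute i * x for each (i, x) in enumerate([18, 26, 28]):
  i=0, x=18: 0*18 = 0
  i=1, x=26: 1*26 = 26
  i=2, x=28: 2*28 = 56
Step 2: sum = 0 + 26 + 56 = 82.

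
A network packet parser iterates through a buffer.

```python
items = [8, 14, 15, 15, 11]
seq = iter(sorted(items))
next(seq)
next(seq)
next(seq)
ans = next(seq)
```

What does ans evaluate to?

Step 1: sorted([8, 14, 15, 15, 11]) = [8, 11, 14, 15, 15].
Step 2: Create iterator and skip 3 elements.
Step 3: next() returns 15.
Therefore ans = 15.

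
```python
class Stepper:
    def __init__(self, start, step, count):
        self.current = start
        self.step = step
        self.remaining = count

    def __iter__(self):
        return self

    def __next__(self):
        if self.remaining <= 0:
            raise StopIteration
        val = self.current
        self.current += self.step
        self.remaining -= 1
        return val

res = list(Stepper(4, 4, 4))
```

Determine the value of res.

Step 1: Stepper starts at 4, increments by 4, for 4 steps:
  Yield 4, then current += 4
  Yield 8, then current += 4
  Yield 12, then current += 4
  Yield 16, then current += 4
Therefore res = [4, 8, 12, 16].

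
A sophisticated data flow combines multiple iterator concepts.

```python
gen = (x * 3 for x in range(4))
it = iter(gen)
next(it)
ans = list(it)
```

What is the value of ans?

Step 1: Generator produces [0, 3, 6, 9].
Step 2: next(it) consumes first element (0).
Step 3: list(it) collects remaining: [3, 6, 9].
Therefore ans = [3, 6, 9].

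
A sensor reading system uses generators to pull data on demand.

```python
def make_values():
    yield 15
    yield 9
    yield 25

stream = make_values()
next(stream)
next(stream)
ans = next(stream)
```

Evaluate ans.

Step 1: make_values() creates a generator.
Step 2: next(stream) yields 15 (consumed and discarded).
Step 3: next(stream) yields 9 (consumed and discarded).
Step 4: next(stream) yields 25, assigned to ans.
Therefore ans = 25.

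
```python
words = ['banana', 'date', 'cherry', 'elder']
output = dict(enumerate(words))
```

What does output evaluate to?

Step 1: enumerate pairs indices with words:
  0 -> 'banana'
  1 -> 'date'
  2 -> 'cherry'
  3 -> 'elder'
Therefore output = {0: 'banana', 1: 'date', 2: 'cherry', 3: 'elder'}.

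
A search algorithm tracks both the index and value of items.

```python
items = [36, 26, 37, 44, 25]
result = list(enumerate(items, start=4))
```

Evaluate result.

Step 1: enumerate with start=4:
  (4, 36)
  (5, 26)
  (6, 37)
  (7, 44)
  (8, 25)
Therefore result = [(4, 36), (5, 26), (6, 37), (7, 44), (8, 25)].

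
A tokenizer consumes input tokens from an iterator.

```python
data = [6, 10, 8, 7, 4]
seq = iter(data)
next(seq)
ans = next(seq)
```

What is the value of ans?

Step 1: Create iterator over [6, 10, 8, 7, 4].
Step 2: next() consumes 6.
Step 3: next() returns 10.
Therefore ans = 10.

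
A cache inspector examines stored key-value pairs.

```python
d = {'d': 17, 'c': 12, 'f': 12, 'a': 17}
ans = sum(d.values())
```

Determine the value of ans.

Step 1: d.values() = [17, 12, 12, 17].
Step 2: sum = 58.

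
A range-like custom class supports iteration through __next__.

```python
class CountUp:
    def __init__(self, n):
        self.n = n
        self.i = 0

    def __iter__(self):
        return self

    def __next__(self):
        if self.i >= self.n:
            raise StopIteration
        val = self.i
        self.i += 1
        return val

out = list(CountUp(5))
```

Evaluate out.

Step 1: CountUp(5) creates an iterator counting 0 to 4.
Step 2: list() consumes all values: [0, 1, 2, 3, 4].
Therefore out = [0, 1, 2, 3, 4].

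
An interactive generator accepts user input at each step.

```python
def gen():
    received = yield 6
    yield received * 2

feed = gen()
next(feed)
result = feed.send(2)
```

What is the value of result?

Step 1: next(feed) advances to first yield, producing 6.
Step 2: send(2) resumes, received = 2.
Step 3: yield received * 2 = 2 * 2 = 4.
Therefore result = 4.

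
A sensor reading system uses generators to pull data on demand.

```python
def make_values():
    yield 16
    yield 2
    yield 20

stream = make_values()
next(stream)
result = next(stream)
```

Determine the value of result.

Step 1: make_values() creates a generator.
Step 2: next(stream) yields 16 (consumed and discarded).
Step 3: next(stream) yields 2, assigned to result.
Therefore result = 2.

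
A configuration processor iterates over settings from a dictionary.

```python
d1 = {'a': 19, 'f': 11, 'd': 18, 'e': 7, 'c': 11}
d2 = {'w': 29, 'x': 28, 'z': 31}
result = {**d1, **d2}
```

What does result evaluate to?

Step 1: Merge d1 and d2 (d2 values override on key conflicts).
Step 2: d1 has keys ['a', 'f', 'd', 'e', 'c'], d2 has keys ['w', 'x', 'z'].
Therefore result = {'a': 19, 'f': 11, 'd': 18, 'e': 7, 'c': 11, 'w': 29, 'x': 28, 'z': 31}.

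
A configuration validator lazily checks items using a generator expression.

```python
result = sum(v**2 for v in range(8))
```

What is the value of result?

Step 1: Compute v**2 for each v in range(8):
  v=0: 0**2 = 0
  v=1: 1**2 = 1
  v=2: 2**2 = 4
  v=3: 3**2 = 9
  v=4: 4**2 = 16
  v=5: 5**2 = 25
  v=6: 6**2 = 36
  v=7: 7**2 = 49
Step 2: sum = 0 + 1 + 4 + 9 + 16 + 25 + 36 + 49 = 140.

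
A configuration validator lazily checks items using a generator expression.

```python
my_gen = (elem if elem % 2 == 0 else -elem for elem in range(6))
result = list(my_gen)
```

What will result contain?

Step 1: For each elem in range(6), yield elem if even, else -elem:
  elem=0: even, yield 0
  elem=1: odd, yield -1
  elem=2: even, yield 2
  elem=3: odd, yield -3
  elem=4: even, yield 4
  elem=5: odd, yield -5
Therefore result = [0, -1, 2, -3, 4, -5].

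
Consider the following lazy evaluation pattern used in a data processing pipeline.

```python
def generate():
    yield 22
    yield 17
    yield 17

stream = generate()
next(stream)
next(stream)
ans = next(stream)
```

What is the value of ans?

Step 1: generate() creates a generator.
Step 2: next(stream) yields 22 (consumed and discarded).
Step 3: next(stream) yields 17 (consumed and discarded).
Step 4: next(stream) yields 17, assigned to ans.
Therefore ans = 17.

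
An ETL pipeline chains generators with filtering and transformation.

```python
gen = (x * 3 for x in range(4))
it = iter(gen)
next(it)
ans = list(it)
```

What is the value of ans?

Step 1: Generator produces [0, 3, 6, 9].
Step 2: next(it) consumes first element (0).
Step 3: list(it) collects remaining: [3, 6, 9].
Therefore ans = [3, 6, 9].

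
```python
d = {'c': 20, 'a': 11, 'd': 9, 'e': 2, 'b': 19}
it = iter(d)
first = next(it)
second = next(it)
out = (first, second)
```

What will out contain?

Step 1: iter(d) iterates over keys: ['c', 'a', 'd', 'e', 'b'].
Step 2: first = next(it) = 'c', second = next(it) = 'a'.
Therefore out = ('c', 'a').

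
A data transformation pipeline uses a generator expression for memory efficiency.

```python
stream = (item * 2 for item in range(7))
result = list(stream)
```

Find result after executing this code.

Step 1: For each item in range(7), compute item*2:
  item=0: 0*2 = 0
  item=1: 1*2 = 2
  item=2: 2*2 = 4
  item=3: 3*2 = 6
  item=4: 4*2 = 8
  item=5: 5*2 = 10
  item=6: 6*2 = 12
Therefore result = [0, 2, 4, 6, 8, 10, 12].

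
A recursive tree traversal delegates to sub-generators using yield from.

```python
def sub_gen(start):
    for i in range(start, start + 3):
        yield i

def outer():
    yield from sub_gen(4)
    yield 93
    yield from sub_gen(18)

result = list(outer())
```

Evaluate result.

Step 1: outer() delegates to sub_gen(4):
  yield 4
  yield 5
  yield 6
Step 2: yield 93
Step 3: Delegates to sub_gen(18):
  yield 18
  yield 19
  yield 20
Therefore result = [4, 5, 6, 93, 18, 19, 20].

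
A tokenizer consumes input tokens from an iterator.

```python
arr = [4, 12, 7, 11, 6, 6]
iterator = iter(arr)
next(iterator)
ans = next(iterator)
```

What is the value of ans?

Step 1: Create iterator over [4, 12, 7, 11, 6, 6].
Step 2: next() consumes 4.
Step 3: next() returns 12.
Therefore ans = 12.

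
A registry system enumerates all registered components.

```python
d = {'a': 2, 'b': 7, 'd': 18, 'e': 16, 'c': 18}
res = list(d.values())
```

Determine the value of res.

Step 1: d.values() returns the dictionary values in insertion order.
Therefore res = [2, 7, 18, 16, 18].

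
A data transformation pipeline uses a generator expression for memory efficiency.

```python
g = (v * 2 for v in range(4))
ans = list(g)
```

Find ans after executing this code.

Step 1: For each v in range(4), compute v*2:
  v=0: 0*2 = 0
  v=1: 1*2 = 2
  v=2: 2*2 = 4
  v=3: 3*2 = 6
Therefore ans = [0, 2, 4, 6].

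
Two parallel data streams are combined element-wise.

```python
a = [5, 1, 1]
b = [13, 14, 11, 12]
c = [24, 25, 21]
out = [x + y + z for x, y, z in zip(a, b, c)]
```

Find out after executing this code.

Step 1: zip three lists (truncates to shortest, len=3):
  5 + 13 + 24 = 42
  1 + 14 + 25 = 40
  1 + 11 + 21 = 33
Therefore out = [42, 40, 33].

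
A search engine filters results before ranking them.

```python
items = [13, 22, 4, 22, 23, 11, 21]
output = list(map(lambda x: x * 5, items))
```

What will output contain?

Step 1: Apply lambda x: x * 5 to each element:
  13 -> 65
  22 -> 110
  4 -> 20
  22 -> 110
  23 -> 115
  11 -> 55
  21 -> 105
Therefore output = [65, 110, 20, 110, 115, 55, 105].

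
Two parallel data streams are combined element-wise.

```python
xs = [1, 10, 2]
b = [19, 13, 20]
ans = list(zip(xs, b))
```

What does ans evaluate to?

Step 1: zip pairs elements at same index:
  Index 0: (1, 19)
  Index 1: (10, 13)
  Index 2: (2, 20)
Therefore ans = [(1, 19), (10, 13), (2, 20)].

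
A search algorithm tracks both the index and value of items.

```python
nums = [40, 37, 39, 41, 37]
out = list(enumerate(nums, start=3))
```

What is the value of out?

Step 1: enumerate with start=3:
  (3, 40)
  (4, 37)
  (5, 39)
  (6, 41)
  (7, 37)
Therefore out = [(3, 40), (4, 37), (5, 39), (6, 41), (7, 37)].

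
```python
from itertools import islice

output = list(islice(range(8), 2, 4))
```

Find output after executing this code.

Step 1: islice(range(8), 2, 4) takes elements at indices [2, 4).
Step 2: Elements: [2, 3].
Therefore output = [2, 3].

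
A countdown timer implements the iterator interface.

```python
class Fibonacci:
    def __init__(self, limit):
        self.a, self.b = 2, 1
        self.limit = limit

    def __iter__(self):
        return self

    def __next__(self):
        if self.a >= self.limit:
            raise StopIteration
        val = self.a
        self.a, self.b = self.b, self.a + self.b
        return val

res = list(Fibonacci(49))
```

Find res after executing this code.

Step 1: Fibonacci-like sequence (a=2, b=1) until >= 49:
  Yield 2, then a,b = 1,3
  Yield 1, then a,b = 3,4
  Yield 3, then a,b = 4,7
  Yield 4, then a,b = 7,11
  Yield 7, then a,b = 11,18
  Yield 11, then a,b = 18,29
  Yield 18, then a,b = 29,47
  Yield 29, then a,b = 47,76
  Yield 47, then a,b = 76,123
Step 2: 76 >= 49, stop.
Therefore res = [2, 1, 3, 4, 7, 11, 18, 29, 47].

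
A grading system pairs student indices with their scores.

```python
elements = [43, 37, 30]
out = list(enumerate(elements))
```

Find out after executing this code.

Step 1: enumerate pairs each element with its index:
  (0, 43)
  (1, 37)
  (2, 30)
Therefore out = [(0, 43), (1, 37), (2, 30)].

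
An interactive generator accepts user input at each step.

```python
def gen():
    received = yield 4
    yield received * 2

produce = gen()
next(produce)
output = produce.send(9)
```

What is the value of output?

Step 1: next(produce) advances to first yield, producing 4.
Step 2: send(9) resumes, received = 9.
Step 3: yield received * 2 = 9 * 2 = 18.
Therefore output = 18.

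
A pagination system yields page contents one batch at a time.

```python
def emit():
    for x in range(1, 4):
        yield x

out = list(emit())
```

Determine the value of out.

Step 1: The generator yields each value from range(1, 4).
Step 2: list() consumes all yields: [1, 2, 3].
Therefore out = [1, 2, 3].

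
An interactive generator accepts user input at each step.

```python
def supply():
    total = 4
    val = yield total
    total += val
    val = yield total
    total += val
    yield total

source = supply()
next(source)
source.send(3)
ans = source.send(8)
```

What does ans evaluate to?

Step 1: next() -> yield total=4.
Step 2: send(3) -> val=3, total = 4+3 = 7, yield 7.
Step 3: send(8) -> val=8, total = 7+8 = 15, yield 15.
Therefore ans = 15.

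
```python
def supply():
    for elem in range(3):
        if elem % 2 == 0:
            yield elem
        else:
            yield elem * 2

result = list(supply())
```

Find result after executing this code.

Step 1: For each elem in range(3), yield elem if even, else elem*2:
  elem=0 (even): yield 0
  elem=1 (odd): yield 1*2 = 2
  elem=2 (even): yield 2
Therefore result = [0, 2, 2].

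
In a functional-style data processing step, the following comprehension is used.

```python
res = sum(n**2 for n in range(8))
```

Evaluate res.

Step 1: Compute n**2 for each n in range(8):
  n=0: 0**2 = 0
  n=1: 1**2 = 1
  n=2: 2**2 = 4
  n=3: 3**2 = 9
  n=4: 4**2 = 16
  n=5: 5**2 = 25
  n=6: 6**2 = 36
  n=7: 7**2 = 49
Step 2: sum = 0 + 1 + 4 + 9 + 16 + 25 + 36 + 49 = 140.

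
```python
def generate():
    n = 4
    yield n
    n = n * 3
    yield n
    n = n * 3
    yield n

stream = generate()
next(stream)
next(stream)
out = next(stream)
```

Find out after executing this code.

Step 1: Trace through generator execution:
  Yield 1: n starts at 4, yield 4
  Yield 2: n = 4 * 3 = 12, yield 12
  Yield 3: n = 12 * 3 = 36, yield 36
Step 2: First next() gets 4, second next() gets the second value, third next() yields 36.
Therefore out = 36.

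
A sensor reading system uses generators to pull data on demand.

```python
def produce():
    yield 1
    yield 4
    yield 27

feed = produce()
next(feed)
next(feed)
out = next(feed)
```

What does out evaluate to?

Step 1: produce() creates a generator.
Step 2: next(feed) yields 1 (consumed and discarded).
Step 3: next(feed) yields 4 (consumed and discarded).
Step 4: next(feed) yields 27, assigned to out.
Therefore out = 27.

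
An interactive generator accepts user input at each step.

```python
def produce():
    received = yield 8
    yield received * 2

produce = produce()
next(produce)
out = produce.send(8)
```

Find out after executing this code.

Step 1: next(produce) advances to first yield, producing 8.
Step 2: send(8) resumes, received = 8.
Step 3: yield received * 2 = 8 * 2 = 16.
Therefore out = 16.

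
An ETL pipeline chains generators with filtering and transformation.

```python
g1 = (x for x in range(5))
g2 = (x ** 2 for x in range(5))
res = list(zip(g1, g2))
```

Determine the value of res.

Step 1: g1 produces [0, 1, 2, 3, 4].
Step 2: g2 produces [0, 1, 4, 9, 16].
Step 3: zip pairs them: [(0, 0), (1, 1), (2, 4), (3, 9), (4, 16)].
Therefore res = [(0, 0), (1, 1), (2, 4), (3, 9), (4, 16)].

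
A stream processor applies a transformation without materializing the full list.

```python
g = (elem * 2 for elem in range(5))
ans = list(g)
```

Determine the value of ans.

Step 1: For each elem in range(5), compute elem*2:
  elem=0: 0*2 = 0
  elem=1: 1*2 = 2
  elem=2: 2*2 = 4
  elem=3: 3*2 = 6
  elem=4: 4*2 = 8
Therefore ans = [0, 2, 4, 6, 8].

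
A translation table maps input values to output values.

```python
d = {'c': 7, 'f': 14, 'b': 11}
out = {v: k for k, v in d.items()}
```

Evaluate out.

Step 1: Invert dict (swap keys and values):
  'c': 7 -> 7: 'c'
  'f': 14 -> 14: 'f'
  'b': 11 -> 11: 'b'
Therefore out = {7: 'c', 14: 'f', 11: 'b'}.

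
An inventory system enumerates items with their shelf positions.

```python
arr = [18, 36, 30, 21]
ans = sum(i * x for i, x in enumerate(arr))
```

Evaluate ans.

Step 1: Compute i * x for each (i, x) in enumerate([18, 36, 30, 21]):
  i=0, x=18: 0*18 = 0
  i=1, x=36: 1*36 = 36
  i=2, x=30: 2*30 = 60
  i=3, x=21: 3*21 = 63
Step 2: sum = 0 + 36 + 60 + 63 = 159.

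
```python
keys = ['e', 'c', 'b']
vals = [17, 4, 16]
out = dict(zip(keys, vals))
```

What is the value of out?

Step 1: zip pairs keys with values:
  'e' -> 17
  'c' -> 4
  'b' -> 16
Therefore out = {'e': 17, 'c': 4, 'b': 16}.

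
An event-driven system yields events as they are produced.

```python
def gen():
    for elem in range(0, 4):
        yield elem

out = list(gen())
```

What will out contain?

Step 1: The generator yields each value from range(0, 4).
Step 2: list() consumes all yields: [0, 1, 2, 3].
Therefore out = [0, 1, 2, 3].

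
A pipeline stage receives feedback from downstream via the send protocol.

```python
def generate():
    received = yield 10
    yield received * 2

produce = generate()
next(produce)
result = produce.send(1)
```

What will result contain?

Step 1: next(produce) advances to first yield, producing 10.
Step 2: send(1) resumes, received = 1.
Step 3: yield received * 2 = 1 * 2 = 2.
Therefore result = 2.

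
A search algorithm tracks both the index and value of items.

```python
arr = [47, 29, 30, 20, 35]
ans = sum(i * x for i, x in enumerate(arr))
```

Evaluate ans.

Step 1: Compute i * x for each (i, x) in enumerate([47, 29, 30, 20, 35]):
  i=0, x=47: 0*47 = 0
  i=1, x=29: 1*29 = 29
  i=2, x=30: 2*30 = 60
  i=3, x=20: 3*20 = 60
  i=4, x=35: 4*35 = 140
Step 2: sum = 0 + 29 + 60 + 60 + 140 = 289.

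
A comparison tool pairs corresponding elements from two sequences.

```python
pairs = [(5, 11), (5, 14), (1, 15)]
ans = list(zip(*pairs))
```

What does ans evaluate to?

Step 1: zip(*pairs) transposes: unzips [(5, 11), (5, 14), (1, 15)] into separate sequences.
Step 2: First elements: (5, 5, 1), second elements: (11, 14, 15).
Therefore ans = [(5, 5, 1), (11, 14, 15)].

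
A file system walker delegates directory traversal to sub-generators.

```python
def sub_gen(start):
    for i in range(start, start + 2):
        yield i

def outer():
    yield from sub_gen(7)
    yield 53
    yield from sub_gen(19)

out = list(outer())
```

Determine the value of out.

Step 1: outer() delegates to sub_gen(7):
  yield 7
  yield 8
Step 2: yield 53
Step 3: Delegates to sub_gen(19):
  yield 19
  yield 20
Therefore out = [7, 8, 53, 19, 20].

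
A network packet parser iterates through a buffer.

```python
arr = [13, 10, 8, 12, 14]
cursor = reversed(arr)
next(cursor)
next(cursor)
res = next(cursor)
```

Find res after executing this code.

Step 1: reversed([13, 10, 8, 12, 14]) gives iterator: [14, 12, 8, 10, 13].
Step 2: First next() = 14, second next() = 12.
Step 3: Third next() = 8.
Therefore res = 8.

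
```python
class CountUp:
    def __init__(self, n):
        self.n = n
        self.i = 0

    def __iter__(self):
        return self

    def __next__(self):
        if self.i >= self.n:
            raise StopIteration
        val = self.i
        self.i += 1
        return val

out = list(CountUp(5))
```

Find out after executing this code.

Step 1: CountUp(5) creates an iterator counting 0 to 4.
Step 2: list() consumes all values: [0, 1, 2, 3, 4].
Therefore out = [0, 1, 2, 3, 4].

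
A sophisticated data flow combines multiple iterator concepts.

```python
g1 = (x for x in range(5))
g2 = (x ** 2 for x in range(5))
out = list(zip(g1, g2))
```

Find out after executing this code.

Step 1: g1 produces [0, 1, 2, 3, 4].
Step 2: g2 produces [0, 1, 4, 9, 16].
Step 3: zip pairs them: [(0, 0), (1, 1), (2, 4), (3, 9), (4, 16)].
Therefore out = [(0, 0), (1, 1), (2, 4), (3, 9), (4, 16)].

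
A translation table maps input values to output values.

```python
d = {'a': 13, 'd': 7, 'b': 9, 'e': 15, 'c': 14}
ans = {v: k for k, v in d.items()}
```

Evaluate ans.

Step 1: Invert dict (swap keys and values):
  'a': 13 -> 13: 'a'
  'd': 7 -> 7: 'd'
  'b': 9 -> 9: 'b'
  'e': 15 -> 15: 'e'
  'c': 14 -> 14: 'c'
Therefore ans = {13: 'a', 7: 'd', 9: 'b', 15: 'e', 14: 'c'}.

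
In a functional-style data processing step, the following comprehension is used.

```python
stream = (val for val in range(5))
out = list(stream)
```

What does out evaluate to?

Step 1: Generator expression iterates range(5): [0, 1, 2, 3, 4].
Step 2: list() collects all values.
Therefore out = [0, 1, 2, 3, 4].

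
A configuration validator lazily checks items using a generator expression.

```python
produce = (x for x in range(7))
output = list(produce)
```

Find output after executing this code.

Step 1: Generator expression iterates range(7): [0, 1, 2, 3, 4, 5, 6].
Step 2: list() collects all values.
Therefore output = [0, 1, 2, 3, 4, 5, 6].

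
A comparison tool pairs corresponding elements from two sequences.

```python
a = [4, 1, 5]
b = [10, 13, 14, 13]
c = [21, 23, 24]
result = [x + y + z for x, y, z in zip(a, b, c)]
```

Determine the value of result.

Step 1: zip three lists (truncates to shortest, len=3):
  4 + 10 + 21 = 35
  1 + 13 + 23 = 37
  5 + 14 + 24 = 43
Therefore result = [35, 37, 43].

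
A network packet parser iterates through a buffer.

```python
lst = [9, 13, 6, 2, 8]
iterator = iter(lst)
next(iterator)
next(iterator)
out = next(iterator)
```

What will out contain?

Step 1: Create iterator over [9, 13, 6, 2, 8].
Step 2: next() consumes 9.
Step 3: next() consumes 13.
Step 4: next() returns 6.
Therefore out = 6.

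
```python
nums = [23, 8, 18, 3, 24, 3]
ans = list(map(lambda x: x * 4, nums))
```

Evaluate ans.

Step 1: Apply lambda x: x * 4 to each element:
  23 -> 92
  8 -> 32
  18 -> 72
  3 -> 12
  24 -> 96
  3 -> 12
Therefore ans = [92, 32, 72, 12, 96, 12].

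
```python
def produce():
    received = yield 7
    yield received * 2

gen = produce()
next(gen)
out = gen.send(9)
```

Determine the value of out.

Step 1: next(gen) advances to first yield, producing 7.
Step 2: send(9) resumes, received = 9.
Step 3: yield received * 2 = 9 * 2 = 18.
Therefore out = 18.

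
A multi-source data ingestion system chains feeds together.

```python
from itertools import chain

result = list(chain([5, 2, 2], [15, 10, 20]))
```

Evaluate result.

Step 1: chain() concatenates iterables: [5, 2, 2] + [15, 10, 20].
Therefore result = [5, 2, 2, 15, 10, 20].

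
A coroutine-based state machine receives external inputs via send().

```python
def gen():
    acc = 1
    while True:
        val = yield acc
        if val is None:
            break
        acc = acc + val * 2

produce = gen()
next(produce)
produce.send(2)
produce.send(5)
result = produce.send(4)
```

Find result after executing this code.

Step 1: next() -> yield acc=1.
Step 2: send(2) -> val=2, acc = 1 + 2*2 = 5, yield 5.
Step 3: send(5) -> val=5, acc = 5 + 5*2 = 15, yield 15.
Step 4: send(4) -> val=4, acc = 15 + 4*2 = 23, yield 23.
Therefore result = 23.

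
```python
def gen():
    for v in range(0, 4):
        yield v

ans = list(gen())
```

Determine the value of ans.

Step 1: The generator yields each value from range(0, 4).
Step 2: list() consumes all yields: [0, 1, 2, 3].
Therefore ans = [0, 1, 2, 3].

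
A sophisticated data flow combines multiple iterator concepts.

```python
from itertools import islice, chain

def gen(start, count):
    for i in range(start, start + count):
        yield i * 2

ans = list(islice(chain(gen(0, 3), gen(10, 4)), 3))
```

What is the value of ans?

Step 1: gen(0, 3) yields [0, 2, 4].
Step 2: gen(10, 4) yields [20, 22, 24, 26].
Step 3: chain concatenates: [0, 2, 4, 20, 22, 24, 26].
Step 4: islice takes first 3: [0, 2, 4].
Therefore ans = [0, 2, 4].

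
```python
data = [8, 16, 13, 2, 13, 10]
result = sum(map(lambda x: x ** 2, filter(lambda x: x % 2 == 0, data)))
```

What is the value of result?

Step 1: Filter even numbers from [8, 16, 13, 2, 13, 10]: [8, 16, 2, 10]
Step 2: Square each: [64, 256, 4, 100]
Step 3: Sum = 424.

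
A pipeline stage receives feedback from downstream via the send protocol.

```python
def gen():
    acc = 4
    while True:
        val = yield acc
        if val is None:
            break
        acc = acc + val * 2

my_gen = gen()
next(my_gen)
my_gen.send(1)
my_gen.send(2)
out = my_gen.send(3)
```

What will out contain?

Step 1: next() -> yield acc=4.
Step 2: send(1) -> val=1, acc = 4 + 1*2 = 6, yield 6.
Step 3: send(2) -> val=2, acc = 6 + 2*2 = 10, yield 10.
Step 4: send(3) -> val=3, acc = 10 + 3*2 = 16, yield 16.
Therefore out = 16.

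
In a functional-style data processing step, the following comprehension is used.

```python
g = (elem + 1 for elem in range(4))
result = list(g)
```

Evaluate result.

Step 1: For each elem in range(4), compute elem+1:
  elem=0: 0+1 = 1
  elem=1: 1+1 = 2
  elem=2: 2+1 = 3
  elem=3: 3+1 = 4
Therefore result = [1, 2, 3, 4].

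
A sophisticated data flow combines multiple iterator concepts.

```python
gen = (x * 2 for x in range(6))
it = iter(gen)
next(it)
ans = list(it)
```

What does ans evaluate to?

Step 1: Generator produces [0, 2, 4, 6, 8, 10].
Step 2: next(it) consumes first element (0).
Step 3: list(it) collects remaining: [2, 4, 6, 8, 10].
Therefore ans = [2, 4, 6, 8, 10].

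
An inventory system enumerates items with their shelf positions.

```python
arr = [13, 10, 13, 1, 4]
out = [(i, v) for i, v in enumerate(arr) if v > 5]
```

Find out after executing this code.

Step 1: Filter enumerate([13, 10, 13, 1, 4]) keeping v > 5:
  (0, 13): 13 > 5, included
  (1, 10): 10 > 5, included
  (2, 13): 13 > 5, included
  (3, 1): 1 <= 5, excluded
  (4, 4): 4 <= 5, excluded
Therefore out = [(0, 13), (1, 10), (2, 13)].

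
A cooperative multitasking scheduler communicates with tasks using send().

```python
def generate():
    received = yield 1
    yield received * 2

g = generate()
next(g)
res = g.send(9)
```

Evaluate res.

Step 1: next(g) advances to first yield, producing 1.
Step 2: send(9) resumes, received = 9.
Step 3: yield received * 2 = 9 * 2 = 18.
Therefore res = 18.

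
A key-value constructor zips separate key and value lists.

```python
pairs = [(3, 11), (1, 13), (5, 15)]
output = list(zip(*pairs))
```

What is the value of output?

Step 1: zip(*pairs) transposes: unzips [(3, 11), (1, 13), (5, 15)] into separate sequences.
Step 2: First elements: (3, 1, 5), second elements: (11, 13, 15).
Therefore output = [(3, 1, 5), (11, 13, 15)].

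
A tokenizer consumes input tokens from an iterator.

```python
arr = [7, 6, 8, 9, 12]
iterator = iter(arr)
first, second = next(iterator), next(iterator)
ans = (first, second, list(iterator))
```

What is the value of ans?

Step 1: Create iterator over [7, 6, 8, 9, 12].
Step 2: first = 7, second = 6.
Step 3: Remaining elements: [8, 9, 12].
Therefore ans = (7, 6, [8, 9, 12]).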